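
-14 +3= -11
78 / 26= 3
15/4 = 3.75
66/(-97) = -66/97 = -0.68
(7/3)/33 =7/99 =0.07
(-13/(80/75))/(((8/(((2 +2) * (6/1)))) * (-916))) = 585/14656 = 0.04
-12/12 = -1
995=995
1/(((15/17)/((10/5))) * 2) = 17/15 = 1.13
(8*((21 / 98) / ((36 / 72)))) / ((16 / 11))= 33 / 14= 2.36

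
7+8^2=71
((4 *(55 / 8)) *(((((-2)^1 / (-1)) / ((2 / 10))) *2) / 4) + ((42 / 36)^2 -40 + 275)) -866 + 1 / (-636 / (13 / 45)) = -3521257 / 7155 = -492.14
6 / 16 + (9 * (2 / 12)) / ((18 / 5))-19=-437 / 24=-18.21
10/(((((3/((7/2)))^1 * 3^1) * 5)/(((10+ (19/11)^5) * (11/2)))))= 9535421/87846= 108.55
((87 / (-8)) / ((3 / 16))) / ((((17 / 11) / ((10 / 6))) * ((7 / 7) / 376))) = -23518.43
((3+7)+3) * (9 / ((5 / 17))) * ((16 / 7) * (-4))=-127296 / 35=-3637.03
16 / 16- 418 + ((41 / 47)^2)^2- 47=-2261346223 / 4879681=-463.42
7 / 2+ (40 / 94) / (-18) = 2941 / 846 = 3.48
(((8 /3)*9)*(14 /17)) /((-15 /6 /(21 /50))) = -3.32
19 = 19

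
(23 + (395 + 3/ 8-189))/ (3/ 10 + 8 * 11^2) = 9175/ 38732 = 0.24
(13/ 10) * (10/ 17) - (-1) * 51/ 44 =1439/ 748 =1.92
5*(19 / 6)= 95 / 6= 15.83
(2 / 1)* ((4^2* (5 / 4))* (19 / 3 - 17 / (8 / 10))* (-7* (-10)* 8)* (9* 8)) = -24057600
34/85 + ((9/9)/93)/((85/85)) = 191/465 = 0.41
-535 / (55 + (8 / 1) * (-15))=107 / 13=8.23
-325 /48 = -6.77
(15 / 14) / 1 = 15 / 14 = 1.07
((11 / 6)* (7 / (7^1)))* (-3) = -11 / 2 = -5.50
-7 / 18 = -0.39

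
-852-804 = -1656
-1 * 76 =-76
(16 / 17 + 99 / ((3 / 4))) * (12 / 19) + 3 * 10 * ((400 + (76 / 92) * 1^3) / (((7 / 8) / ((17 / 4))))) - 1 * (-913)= 441305257 / 7429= 59403.05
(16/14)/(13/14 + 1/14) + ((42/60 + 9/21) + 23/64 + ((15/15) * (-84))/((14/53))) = -706427/2240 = -315.37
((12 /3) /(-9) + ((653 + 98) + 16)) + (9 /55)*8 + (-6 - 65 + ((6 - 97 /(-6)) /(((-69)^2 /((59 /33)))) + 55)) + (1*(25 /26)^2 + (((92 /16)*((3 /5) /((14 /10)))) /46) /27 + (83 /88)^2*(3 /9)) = 1478124954555721 /1962731010240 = 753.10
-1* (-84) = 84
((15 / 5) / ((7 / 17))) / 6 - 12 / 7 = -1 / 2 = -0.50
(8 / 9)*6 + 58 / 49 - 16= -1394 / 147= -9.48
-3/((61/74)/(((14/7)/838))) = -222/25559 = -0.01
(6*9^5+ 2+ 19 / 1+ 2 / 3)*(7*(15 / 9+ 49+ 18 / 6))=1197941269 / 9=133104585.44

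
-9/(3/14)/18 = -7/3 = -2.33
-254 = -254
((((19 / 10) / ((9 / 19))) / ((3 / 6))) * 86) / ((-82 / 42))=-217322 / 615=-353.37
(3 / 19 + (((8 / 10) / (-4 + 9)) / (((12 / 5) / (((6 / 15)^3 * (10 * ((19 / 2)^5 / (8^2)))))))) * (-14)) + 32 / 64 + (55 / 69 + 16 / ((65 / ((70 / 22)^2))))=-3949797853631 / 5499208000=-718.25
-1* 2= -2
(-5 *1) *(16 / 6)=-40 / 3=-13.33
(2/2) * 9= 9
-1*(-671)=671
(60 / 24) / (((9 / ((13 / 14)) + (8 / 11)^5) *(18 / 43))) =90027509 / 149172552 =0.60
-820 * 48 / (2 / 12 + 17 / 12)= -24858.95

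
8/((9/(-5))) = -40/9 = -4.44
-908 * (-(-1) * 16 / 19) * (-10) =145280 / 19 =7646.32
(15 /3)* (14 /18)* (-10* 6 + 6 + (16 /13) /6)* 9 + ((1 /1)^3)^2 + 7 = -73118 /39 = -1874.82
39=39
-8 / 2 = -4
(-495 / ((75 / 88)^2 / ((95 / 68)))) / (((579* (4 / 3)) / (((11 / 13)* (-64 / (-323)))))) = -3748096 / 18127525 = -0.21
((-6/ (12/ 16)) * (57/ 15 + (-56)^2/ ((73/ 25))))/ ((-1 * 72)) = 131129/ 1095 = 119.75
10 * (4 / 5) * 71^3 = 2863288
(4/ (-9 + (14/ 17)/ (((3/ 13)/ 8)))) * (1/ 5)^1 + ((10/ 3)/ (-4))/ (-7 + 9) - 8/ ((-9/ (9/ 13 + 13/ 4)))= 7298797/ 2332980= 3.13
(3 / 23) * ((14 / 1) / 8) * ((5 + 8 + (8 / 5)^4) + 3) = 74004 / 14375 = 5.15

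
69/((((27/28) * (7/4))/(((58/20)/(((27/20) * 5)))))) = 21344/1215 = 17.57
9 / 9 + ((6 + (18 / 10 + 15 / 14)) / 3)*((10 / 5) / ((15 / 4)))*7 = 301 / 25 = 12.04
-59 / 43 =-1.37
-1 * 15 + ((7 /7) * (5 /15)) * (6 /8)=-59 /4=-14.75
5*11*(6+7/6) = 2365/6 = 394.17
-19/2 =-9.50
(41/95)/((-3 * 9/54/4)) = -328/95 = -3.45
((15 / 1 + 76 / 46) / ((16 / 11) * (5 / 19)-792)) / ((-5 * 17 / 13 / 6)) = 3121833 / 161725420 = 0.02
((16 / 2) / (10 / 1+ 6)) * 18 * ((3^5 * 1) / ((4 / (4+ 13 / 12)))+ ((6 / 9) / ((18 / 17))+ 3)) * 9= 404925 / 16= 25307.81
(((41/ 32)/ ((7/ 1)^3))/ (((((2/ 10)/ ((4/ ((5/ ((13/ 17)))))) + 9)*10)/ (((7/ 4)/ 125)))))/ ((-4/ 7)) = -533/ 543200000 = -0.00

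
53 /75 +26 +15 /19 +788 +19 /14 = 16296223 /19950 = 816.85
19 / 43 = 0.44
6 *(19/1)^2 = 2166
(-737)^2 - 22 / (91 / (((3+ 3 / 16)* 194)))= 197659099 / 364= 543019.50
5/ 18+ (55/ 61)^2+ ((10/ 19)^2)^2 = 1.17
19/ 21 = 0.90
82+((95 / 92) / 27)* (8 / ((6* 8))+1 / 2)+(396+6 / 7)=12490217 / 26082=478.88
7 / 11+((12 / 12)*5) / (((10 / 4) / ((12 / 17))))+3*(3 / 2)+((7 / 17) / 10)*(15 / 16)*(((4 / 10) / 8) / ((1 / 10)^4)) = 25.85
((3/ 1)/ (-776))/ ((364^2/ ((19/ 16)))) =-57/ 1645070336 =-0.00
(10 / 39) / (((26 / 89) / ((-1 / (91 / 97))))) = -0.94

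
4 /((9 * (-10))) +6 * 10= 2698 /45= 59.96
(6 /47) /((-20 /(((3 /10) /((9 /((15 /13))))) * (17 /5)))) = -0.00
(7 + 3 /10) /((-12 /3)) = -73 /40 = -1.82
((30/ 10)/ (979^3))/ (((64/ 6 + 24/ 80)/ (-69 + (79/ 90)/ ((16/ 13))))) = -98333/ 4939283522096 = -0.00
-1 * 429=-429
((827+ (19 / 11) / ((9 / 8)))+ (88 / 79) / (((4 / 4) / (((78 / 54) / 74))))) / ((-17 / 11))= -79921789 / 149073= -536.13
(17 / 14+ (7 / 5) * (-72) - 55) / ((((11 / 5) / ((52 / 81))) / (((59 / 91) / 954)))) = -212813 / 6941781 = -0.03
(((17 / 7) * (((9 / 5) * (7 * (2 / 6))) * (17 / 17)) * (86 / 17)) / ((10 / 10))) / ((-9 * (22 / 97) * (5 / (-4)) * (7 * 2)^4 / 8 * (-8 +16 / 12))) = -4171 / 6602750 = -0.00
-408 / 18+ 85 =187 / 3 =62.33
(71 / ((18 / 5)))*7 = 138.06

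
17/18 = 0.94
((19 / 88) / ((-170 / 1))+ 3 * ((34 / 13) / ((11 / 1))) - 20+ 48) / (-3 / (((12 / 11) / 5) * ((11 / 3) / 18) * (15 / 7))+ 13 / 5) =-5583913 / 5620472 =-0.99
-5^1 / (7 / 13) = -65 / 7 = -9.29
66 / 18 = 11 / 3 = 3.67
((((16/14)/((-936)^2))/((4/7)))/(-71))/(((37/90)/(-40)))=0.00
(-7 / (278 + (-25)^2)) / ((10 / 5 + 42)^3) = -1 / 10988736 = -0.00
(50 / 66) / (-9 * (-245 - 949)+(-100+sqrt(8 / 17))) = 0.00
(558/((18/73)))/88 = 2263/88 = 25.72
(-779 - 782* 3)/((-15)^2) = -125/9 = -13.89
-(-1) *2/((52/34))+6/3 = 43/13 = 3.31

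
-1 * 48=-48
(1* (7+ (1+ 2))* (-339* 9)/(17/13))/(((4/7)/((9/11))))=-12493845/374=-33406.00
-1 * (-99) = 99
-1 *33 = -33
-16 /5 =-3.20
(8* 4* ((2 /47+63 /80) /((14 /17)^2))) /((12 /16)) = 1803938 /34545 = 52.22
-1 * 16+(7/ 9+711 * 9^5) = 41983823.78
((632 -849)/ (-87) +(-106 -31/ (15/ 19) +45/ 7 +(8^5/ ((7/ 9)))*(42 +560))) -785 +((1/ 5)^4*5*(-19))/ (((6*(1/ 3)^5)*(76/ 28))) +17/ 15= 3861289824647/ 152250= 25361509.52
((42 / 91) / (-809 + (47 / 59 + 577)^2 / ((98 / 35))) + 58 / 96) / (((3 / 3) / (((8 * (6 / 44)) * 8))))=310823139290 / 58948835803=5.27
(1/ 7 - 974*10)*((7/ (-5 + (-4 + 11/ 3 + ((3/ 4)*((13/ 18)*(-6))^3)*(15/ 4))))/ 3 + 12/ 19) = -9051716756/ 1495053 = -6054.45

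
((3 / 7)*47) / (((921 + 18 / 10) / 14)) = 235 / 769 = 0.31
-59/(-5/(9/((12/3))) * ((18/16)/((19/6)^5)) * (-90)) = -146089841/1749600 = -83.50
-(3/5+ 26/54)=-146/135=-1.08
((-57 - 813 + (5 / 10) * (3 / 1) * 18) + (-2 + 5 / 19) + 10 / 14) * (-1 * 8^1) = 898040 / 133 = 6752.18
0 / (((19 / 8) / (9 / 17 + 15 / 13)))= 0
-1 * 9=-9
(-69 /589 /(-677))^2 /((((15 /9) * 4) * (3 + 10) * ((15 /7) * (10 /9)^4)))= 218658447 /2067051415117000000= 0.00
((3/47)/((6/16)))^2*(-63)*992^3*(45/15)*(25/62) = -4761295257600/2209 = -2155407540.79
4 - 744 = -740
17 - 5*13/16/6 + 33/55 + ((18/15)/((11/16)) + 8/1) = 140809/5280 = 26.67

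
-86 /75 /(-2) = 0.57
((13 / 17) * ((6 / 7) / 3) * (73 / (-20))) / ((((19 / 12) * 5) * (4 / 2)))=-2847 / 56525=-0.05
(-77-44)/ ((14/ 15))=-1815/ 14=-129.64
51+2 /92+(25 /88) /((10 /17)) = 208491 /4048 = 51.50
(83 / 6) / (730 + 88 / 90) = 1245 / 65788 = 0.02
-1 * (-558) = 558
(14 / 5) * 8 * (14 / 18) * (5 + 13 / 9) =45472 / 405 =112.28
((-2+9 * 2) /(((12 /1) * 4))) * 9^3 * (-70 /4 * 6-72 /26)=-340443 /13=-26187.92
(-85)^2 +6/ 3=7227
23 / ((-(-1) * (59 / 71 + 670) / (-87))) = -2.98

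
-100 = -100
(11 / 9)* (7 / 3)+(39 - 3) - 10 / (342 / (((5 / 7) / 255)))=2371784 / 61047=38.85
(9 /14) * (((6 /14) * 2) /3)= 9 /49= 0.18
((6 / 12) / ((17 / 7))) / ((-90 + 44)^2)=7 / 71944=0.00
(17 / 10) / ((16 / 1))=17 / 160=0.11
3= 3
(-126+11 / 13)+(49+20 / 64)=-15775 / 208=-75.84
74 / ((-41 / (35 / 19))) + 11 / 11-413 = -323538 / 779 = -415.32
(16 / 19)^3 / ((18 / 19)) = 2048 / 3249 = 0.63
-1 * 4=-4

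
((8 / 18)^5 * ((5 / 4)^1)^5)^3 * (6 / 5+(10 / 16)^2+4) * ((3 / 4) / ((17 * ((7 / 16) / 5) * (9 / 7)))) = 54595947265625 / 168007163789233584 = 0.00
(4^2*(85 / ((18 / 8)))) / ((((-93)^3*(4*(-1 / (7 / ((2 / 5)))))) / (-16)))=-0.05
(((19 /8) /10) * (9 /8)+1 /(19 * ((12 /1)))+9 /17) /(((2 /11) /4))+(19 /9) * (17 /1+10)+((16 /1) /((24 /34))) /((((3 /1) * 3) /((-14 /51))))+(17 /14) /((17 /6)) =4357811581 /58605120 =74.36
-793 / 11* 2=-1586 / 11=-144.18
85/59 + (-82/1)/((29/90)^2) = -39116315/49619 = -788.33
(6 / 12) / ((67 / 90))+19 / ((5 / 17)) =21866 / 335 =65.27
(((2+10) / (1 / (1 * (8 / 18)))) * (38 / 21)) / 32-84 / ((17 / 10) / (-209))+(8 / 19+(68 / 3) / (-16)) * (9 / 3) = 840362711 / 81396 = 10324.37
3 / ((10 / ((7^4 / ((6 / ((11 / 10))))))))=26411 / 200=132.06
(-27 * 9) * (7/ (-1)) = 1701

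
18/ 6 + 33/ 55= 18/ 5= 3.60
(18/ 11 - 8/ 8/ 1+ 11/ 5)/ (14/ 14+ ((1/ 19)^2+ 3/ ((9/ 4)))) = 84474/ 69575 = 1.21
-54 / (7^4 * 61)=-54 / 146461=-0.00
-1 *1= -1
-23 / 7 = -3.29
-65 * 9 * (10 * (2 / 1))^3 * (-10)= 46800000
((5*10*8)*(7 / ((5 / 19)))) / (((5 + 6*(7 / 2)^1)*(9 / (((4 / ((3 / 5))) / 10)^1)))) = 30.31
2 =2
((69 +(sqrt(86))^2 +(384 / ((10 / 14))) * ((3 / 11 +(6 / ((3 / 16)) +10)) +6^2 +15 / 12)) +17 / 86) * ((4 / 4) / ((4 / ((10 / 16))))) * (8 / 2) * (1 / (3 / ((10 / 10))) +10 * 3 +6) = 7373787979 / 7568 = 974337.74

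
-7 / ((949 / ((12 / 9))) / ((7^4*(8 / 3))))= -537824 / 8541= -62.97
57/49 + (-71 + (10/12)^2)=-121967/1764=-69.14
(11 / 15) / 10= 11 / 150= 0.07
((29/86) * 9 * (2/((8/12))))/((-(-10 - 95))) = 261/3010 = 0.09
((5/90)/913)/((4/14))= 7/32868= 0.00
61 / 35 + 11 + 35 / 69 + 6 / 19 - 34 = -937619 / 45885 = -20.43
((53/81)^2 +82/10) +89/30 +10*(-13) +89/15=-7379279/65610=-112.47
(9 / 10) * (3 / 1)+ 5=7.70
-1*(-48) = 48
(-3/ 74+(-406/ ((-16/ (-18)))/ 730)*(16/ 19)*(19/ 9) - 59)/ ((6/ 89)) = -144600881/ 162060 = -892.27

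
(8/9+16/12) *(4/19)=80/171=0.47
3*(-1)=-3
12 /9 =4 /3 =1.33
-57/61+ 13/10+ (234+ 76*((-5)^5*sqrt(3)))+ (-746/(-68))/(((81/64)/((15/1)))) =102024817/279990 -237500*sqrt(3) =-410997.68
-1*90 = -90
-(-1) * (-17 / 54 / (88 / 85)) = -1445 / 4752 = -0.30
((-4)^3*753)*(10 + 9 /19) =-9590208 /19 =-504747.79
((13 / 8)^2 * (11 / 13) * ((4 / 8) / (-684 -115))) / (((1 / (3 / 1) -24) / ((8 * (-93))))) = -39897 / 907664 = -0.04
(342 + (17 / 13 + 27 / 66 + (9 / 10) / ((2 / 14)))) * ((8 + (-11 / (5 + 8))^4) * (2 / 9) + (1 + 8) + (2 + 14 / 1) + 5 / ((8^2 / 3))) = 9494.58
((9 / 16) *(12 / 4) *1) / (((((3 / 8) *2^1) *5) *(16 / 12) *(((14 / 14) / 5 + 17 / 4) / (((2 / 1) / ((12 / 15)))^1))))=135 / 712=0.19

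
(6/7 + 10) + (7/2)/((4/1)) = 657/56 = 11.73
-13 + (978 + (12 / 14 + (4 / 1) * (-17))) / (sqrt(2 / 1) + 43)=106091 / 12929 - 6376 * sqrt(2) / 12929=7.51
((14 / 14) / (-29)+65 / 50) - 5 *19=-27183 / 290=-93.73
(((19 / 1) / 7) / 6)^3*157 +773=58346887 / 74088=787.53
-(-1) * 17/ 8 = 17/ 8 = 2.12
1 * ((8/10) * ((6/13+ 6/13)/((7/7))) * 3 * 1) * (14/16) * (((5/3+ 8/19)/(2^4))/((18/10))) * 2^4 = 1666/741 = 2.25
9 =9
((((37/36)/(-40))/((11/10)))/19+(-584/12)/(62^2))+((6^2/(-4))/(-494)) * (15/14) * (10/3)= 134693225/2631925296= 0.05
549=549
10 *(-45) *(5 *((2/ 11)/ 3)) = -1500/ 11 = -136.36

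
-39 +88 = 49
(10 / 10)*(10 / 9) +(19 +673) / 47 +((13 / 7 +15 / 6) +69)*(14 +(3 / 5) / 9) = 31023137 / 29610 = 1047.72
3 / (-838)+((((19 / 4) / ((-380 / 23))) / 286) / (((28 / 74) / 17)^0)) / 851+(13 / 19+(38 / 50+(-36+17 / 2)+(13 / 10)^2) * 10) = -1683648694681 / 6739464160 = -249.82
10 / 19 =0.53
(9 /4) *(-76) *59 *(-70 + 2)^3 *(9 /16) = 1784421252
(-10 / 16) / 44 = -5 / 352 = -0.01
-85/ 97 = -0.88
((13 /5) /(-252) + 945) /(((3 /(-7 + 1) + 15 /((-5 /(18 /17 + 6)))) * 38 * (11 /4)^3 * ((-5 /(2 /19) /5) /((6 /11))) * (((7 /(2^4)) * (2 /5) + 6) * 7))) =10363739648 /141435919557933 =0.00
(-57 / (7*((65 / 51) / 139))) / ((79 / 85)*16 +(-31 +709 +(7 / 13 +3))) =-6869241 / 5386724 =-1.28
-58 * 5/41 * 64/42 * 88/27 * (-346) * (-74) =-20909250560/23247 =-899438.66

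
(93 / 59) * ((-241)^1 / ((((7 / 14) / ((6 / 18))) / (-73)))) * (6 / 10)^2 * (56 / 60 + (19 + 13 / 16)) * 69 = 562100625099 / 59000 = 9527129.24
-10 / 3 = -3.33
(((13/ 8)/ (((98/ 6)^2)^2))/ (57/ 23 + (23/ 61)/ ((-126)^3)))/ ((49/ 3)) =3230984133/ 5727994246933889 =0.00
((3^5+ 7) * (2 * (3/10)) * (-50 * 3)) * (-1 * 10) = 225000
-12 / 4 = -3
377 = 377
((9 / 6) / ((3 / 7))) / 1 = 7 / 2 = 3.50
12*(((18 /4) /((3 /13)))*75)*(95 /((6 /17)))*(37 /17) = 10281375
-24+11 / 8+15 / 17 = -2957 / 136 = -21.74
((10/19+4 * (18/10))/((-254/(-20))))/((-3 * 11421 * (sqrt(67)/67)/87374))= -128265032 * sqrt(67)/82676619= -12.70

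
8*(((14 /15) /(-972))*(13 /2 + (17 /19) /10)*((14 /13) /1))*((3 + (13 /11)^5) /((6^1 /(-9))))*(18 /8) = 26209276604 /26851227975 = 0.98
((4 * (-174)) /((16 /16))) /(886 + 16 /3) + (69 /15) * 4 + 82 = 665954 /6685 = 99.62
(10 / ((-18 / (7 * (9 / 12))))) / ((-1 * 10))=7 / 24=0.29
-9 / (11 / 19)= -171 / 11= -15.55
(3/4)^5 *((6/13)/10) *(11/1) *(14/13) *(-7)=-392931/432640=-0.91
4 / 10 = 2 / 5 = 0.40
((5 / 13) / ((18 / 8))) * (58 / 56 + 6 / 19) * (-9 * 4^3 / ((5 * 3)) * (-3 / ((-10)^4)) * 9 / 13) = 25884 / 14048125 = 0.00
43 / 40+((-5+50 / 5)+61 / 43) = 7.49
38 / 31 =1.23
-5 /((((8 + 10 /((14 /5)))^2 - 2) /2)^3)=-4705960 /269961894847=-0.00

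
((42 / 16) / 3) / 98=1 / 112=0.01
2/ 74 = 0.03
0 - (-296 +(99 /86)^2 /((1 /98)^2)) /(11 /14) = -321788558 /20339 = -15821.26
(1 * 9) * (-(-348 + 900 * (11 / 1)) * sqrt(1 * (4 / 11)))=-171936 * sqrt(11) / 11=-51840.65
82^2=6724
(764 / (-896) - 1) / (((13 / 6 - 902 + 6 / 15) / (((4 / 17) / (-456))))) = -2075 / 1952274016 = -0.00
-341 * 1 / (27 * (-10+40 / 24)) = 341 / 225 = 1.52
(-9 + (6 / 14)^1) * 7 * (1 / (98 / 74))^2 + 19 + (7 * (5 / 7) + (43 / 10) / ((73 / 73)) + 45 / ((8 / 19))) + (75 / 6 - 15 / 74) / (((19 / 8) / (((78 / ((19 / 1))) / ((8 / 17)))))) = 146.13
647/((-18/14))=-4529/9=-503.22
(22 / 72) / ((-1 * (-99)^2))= -1 / 32076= -0.00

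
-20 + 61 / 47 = -18.70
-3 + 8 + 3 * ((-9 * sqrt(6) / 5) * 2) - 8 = -29.45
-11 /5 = -2.20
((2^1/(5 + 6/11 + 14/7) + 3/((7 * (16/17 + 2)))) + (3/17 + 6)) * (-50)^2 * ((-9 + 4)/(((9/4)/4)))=-13012444000/88893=-146383.22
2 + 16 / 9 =3.78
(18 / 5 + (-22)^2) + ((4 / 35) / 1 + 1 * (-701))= -1493 / 7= -213.29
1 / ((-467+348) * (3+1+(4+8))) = -1 / 1904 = -0.00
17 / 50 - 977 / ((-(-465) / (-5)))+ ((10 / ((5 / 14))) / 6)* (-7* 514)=-26008723 / 1550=-16779.82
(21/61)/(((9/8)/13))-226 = -222.02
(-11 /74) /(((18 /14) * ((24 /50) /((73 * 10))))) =-702625 /3996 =-175.83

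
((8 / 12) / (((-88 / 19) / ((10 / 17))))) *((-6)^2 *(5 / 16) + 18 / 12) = -95 / 88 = -1.08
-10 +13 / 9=-77 / 9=-8.56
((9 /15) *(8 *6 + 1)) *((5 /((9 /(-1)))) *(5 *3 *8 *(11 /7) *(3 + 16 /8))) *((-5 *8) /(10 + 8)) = 308000 /9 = 34222.22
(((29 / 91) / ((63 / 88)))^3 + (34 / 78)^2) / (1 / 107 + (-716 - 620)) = -5609262213487 / 26935995020466987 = -0.00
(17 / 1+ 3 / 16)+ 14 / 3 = 21.85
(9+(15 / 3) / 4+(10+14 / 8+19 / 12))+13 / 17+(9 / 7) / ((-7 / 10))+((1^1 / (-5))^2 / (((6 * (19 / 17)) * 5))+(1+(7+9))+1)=320595649 / 7913500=40.51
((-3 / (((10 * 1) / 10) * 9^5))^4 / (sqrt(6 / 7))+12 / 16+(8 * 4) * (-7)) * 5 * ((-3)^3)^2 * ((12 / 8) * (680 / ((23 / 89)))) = -73871884575 / 23+75650 * sqrt(42) / 4735496038176927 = -3211821068.48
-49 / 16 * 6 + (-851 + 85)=-6275 / 8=-784.38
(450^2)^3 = 8303765625000000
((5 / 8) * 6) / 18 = 5 / 24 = 0.21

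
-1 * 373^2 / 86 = -139129 / 86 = -1617.78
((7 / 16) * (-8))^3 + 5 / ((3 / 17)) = -349 / 24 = -14.54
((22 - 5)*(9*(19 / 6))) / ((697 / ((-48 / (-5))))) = 6.67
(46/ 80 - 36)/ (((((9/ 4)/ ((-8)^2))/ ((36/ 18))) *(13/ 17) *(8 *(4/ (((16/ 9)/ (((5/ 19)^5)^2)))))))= -363547704822568096/ 3955078125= -91919222.16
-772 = -772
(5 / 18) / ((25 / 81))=9 / 10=0.90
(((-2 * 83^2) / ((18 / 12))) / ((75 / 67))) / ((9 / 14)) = -25847528 / 2025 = -12764.21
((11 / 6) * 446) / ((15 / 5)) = 2453 / 9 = 272.56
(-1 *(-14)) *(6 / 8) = 21 / 2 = 10.50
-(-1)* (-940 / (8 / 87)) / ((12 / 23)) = -156745 / 8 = -19593.12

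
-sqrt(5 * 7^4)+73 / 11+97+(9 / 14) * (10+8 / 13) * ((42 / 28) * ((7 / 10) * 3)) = 357879 / 2860 - 49 * sqrt(5) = 15.57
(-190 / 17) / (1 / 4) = -760 / 17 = -44.71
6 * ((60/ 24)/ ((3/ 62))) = 310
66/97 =0.68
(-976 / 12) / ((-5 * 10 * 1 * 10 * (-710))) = -61 / 266250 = -0.00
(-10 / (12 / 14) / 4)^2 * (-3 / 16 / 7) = -175 / 768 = -0.23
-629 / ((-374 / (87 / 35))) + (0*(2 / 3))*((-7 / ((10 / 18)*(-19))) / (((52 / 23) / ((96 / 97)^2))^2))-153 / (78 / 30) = -547203 / 10010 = -54.67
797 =797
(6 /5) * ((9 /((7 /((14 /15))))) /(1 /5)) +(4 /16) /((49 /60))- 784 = -190241 /245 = -776.49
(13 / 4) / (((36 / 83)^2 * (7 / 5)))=447785 / 36288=12.34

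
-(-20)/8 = 5/2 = 2.50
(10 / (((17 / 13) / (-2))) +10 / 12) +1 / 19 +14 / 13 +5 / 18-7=-757840 / 37791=-20.05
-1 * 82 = -82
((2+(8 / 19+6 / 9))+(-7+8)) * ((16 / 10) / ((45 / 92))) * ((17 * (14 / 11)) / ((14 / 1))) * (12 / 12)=2915296 / 141075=20.66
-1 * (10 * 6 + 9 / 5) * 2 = -618 / 5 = -123.60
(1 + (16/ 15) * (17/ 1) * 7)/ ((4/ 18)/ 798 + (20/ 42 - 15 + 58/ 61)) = -140119623/ 14865580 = -9.43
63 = 63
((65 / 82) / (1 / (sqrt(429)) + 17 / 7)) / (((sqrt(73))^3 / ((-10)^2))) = -79625 * sqrt(31317) / 13538889374 + 82957875 * sqrt(73) / 13538889374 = 0.05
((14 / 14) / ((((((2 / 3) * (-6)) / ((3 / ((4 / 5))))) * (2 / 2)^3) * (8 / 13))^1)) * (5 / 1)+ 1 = -847 / 128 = -6.62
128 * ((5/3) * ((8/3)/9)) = 5120/81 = 63.21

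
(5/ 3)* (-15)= -25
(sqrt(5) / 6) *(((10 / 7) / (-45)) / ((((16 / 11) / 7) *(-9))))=11 *sqrt(5) / 3888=0.01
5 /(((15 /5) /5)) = 25 /3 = 8.33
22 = 22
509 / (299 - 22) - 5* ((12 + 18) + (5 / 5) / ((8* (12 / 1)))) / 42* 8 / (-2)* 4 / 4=4503257 / 279216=16.13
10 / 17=0.59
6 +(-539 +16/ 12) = -1595/ 3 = -531.67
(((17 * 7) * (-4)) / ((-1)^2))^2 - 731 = 225845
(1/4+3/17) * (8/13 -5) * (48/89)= -19836/19669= -1.01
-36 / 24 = -3 / 2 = -1.50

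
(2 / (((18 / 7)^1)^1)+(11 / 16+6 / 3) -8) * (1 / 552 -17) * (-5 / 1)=-30635495 / 79488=-385.41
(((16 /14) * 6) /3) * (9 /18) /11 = 8 /77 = 0.10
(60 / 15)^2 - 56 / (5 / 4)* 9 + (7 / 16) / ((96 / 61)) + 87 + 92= -1596841 / 7680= -207.92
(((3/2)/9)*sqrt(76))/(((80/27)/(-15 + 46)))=279*sqrt(19)/80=15.20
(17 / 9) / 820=17 / 7380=0.00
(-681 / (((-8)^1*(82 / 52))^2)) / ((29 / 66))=-3797937 / 389992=-9.74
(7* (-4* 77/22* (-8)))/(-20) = -196/5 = -39.20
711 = 711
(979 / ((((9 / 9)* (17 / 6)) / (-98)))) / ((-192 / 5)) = 239855 / 272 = 881.82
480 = 480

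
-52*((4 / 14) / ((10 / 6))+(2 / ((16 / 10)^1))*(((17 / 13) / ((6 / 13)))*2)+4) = -61451 / 105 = -585.25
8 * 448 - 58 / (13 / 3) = 46418 / 13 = 3570.62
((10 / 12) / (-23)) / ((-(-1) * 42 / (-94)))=0.08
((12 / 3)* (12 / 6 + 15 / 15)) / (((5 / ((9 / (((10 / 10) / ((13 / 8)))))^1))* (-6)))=-117 / 20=-5.85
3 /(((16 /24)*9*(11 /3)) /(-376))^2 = 106032 /121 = 876.30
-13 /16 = -0.81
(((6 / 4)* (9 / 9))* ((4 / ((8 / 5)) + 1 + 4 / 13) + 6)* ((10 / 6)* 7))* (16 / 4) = 8925 / 13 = 686.54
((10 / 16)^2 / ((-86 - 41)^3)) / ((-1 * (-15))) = -5 / 393289536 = -0.00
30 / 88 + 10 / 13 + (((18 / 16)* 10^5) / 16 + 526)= 2161691 / 286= 7558.36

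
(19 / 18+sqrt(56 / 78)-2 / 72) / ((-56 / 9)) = -37 / 224-3 * sqrt(273) / 364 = -0.30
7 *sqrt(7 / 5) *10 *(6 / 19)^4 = 18144 *sqrt(35) / 130321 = 0.82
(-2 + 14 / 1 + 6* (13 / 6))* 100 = 2500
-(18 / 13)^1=-18 / 13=-1.38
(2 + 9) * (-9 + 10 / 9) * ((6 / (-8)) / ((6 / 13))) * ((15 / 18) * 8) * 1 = 50765 / 54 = 940.09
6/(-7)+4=22/7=3.14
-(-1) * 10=10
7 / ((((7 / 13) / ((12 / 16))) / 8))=78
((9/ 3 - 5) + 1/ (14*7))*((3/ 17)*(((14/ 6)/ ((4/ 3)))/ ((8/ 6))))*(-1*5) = 8775/ 3808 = 2.30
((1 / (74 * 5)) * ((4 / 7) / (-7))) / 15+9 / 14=174821 / 271950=0.64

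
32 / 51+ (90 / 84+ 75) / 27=7379 / 2142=3.44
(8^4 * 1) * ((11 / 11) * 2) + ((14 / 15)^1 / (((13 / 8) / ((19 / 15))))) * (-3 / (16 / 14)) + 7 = 7992163 / 975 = 8197.09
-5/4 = -1.25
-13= -13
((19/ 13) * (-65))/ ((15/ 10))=-190/ 3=-63.33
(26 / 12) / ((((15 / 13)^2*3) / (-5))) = -2197 / 810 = -2.71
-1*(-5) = 5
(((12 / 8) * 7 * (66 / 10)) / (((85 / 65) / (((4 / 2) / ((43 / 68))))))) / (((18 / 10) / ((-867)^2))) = 3009762756 / 43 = 69994482.70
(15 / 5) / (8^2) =3 / 64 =0.05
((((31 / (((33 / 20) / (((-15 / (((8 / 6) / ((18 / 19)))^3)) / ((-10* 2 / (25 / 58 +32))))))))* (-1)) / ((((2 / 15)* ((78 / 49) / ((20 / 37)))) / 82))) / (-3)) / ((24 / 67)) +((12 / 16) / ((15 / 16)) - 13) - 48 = 51234942112879 / 1611388480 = 31795.52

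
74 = 74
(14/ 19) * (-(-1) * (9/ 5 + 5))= 476/ 95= 5.01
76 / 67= 1.13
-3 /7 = -0.43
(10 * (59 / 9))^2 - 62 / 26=4295.15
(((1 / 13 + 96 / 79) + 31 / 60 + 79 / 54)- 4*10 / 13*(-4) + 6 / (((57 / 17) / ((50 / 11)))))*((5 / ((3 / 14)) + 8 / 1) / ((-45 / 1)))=-16.51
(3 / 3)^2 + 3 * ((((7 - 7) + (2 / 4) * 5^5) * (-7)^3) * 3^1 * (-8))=38587501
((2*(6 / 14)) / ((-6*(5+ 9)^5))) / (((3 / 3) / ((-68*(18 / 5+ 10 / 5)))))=17 / 168070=0.00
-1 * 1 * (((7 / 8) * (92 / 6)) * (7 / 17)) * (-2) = 1127 / 102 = 11.05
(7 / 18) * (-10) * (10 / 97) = -350 / 873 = -0.40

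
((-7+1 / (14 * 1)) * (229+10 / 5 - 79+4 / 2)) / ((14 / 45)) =-48015 / 14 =-3429.64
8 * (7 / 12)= 14 / 3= 4.67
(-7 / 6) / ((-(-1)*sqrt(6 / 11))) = -7*sqrt(66) / 36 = -1.58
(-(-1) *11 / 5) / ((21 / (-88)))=-968 / 105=-9.22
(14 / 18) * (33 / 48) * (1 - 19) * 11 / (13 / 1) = -847 / 104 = -8.14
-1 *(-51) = 51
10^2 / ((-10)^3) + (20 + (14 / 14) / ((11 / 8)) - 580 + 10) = -60431 / 110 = -549.37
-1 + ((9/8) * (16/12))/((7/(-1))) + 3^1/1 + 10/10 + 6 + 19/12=871/84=10.37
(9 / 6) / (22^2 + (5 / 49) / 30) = 441 / 142297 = 0.00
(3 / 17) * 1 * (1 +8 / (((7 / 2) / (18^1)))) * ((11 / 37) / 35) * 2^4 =1.01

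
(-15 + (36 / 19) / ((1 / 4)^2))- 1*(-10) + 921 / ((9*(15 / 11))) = 85808 / 855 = 100.36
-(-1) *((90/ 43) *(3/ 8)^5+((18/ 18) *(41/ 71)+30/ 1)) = 1530271937/ 50020352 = 30.59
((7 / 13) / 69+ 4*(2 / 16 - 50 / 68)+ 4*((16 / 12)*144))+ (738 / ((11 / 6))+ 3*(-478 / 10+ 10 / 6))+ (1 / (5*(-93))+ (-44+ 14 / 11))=17107400031 / 17333030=986.98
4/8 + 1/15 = 17/30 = 0.57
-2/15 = -0.13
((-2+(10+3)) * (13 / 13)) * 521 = 5731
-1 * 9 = -9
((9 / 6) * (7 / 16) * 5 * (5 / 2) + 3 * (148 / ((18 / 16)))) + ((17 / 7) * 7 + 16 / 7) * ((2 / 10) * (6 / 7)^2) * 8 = 28024385 / 65856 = 425.54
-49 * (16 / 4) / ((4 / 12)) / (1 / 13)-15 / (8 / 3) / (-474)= -9662001 / 1264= -7643.99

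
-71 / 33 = -2.15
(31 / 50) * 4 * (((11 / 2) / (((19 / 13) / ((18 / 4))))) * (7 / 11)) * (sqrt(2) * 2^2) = 50778 * sqrt(2) / 475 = 151.18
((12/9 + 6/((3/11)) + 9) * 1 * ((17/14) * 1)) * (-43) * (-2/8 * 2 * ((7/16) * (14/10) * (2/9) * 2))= 496349/2160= 229.79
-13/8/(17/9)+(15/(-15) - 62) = -8685/136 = -63.86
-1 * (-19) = 19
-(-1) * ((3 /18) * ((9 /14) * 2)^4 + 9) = 45405 /4802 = 9.46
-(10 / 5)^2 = -4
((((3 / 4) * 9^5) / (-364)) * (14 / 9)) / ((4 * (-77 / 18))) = 177147 / 16016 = 11.06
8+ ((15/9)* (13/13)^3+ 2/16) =235/24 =9.79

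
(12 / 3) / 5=4 / 5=0.80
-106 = -106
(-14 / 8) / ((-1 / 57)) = 399 / 4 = 99.75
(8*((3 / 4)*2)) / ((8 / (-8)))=-12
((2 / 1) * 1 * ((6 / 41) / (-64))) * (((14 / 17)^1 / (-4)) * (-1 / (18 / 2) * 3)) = -7 / 22304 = -0.00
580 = 580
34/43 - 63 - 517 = -579.21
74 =74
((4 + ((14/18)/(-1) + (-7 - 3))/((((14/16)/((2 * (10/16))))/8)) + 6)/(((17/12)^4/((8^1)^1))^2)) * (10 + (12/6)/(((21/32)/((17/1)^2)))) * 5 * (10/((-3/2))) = 4531222449487872000/341812114609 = 13256471.19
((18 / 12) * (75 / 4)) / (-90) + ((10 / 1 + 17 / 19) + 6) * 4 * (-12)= -246623 / 304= -811.26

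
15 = 15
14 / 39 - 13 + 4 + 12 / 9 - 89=-1252 / 13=-96.31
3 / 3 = 1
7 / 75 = 0.09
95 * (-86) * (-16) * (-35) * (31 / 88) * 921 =-16328316900 / 11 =-1484392445.45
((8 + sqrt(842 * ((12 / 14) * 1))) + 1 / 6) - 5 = 19 / 6 + 2 * sqrt(8841) / 7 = 30.03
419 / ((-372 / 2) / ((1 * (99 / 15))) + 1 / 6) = -27654 / 1849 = -14.96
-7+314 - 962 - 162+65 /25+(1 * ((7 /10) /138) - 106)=-254029 /276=-920.39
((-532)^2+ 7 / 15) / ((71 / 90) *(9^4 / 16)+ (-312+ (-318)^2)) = 135851744 / 48545037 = 2.80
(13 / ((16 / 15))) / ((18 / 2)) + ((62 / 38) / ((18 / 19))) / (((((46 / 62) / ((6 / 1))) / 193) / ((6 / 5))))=17812883 / 5520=3226.97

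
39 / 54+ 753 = 753.72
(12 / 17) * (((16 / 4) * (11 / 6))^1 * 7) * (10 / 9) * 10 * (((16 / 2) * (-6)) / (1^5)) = -19325.49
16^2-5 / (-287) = 73477 / 287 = 256.02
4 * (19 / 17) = 76 / 17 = 4.47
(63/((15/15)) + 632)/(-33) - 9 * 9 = -3368/33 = -102.06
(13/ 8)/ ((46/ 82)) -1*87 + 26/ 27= -413041/ 4968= -83.14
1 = 1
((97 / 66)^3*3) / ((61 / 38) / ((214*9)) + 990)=1855464209 / 192878353822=0.01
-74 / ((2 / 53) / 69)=-135309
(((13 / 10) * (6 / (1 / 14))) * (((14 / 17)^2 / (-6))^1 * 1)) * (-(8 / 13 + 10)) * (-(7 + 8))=-568008 / 289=-1965.43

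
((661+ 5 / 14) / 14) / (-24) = -1.97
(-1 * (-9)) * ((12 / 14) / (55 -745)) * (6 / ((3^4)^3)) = -2 / 15844815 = -0.00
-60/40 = -3/2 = -1.50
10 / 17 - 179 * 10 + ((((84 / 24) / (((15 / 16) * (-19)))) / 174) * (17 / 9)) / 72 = -122190753823 / 68285430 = -1789.41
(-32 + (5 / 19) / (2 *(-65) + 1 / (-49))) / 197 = -3873813 / 23846653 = -0.16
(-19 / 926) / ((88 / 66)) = -57 / 3704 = -0.02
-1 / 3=-0.33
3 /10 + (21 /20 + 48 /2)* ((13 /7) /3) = 2213 /140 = 15.81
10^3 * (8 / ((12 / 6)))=4000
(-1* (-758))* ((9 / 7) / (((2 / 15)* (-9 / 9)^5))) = -51165 / 7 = -7309.29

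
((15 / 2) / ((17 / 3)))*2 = 45 / 17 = 2.65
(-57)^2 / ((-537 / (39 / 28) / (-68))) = 718029 / 1253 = 573.05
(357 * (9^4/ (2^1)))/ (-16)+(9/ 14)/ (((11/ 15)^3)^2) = -29044765840779/ 396829664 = -73192.02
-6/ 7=-0.86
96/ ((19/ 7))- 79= -829/ 19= -43.63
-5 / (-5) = 1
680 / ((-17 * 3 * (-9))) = 40 / 27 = 1.48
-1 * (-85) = 85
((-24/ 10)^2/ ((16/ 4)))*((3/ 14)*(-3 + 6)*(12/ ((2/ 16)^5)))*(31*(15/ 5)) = 5924192256/ 175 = 33852527.18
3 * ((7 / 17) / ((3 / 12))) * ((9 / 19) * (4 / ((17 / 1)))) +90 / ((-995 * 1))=502938 / 1092709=0.46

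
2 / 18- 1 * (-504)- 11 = 4438 / 9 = 493.11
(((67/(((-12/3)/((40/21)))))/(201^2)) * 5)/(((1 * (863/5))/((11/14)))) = -1375/76497183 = -0.00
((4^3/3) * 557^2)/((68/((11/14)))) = 27301912/357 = 76475.94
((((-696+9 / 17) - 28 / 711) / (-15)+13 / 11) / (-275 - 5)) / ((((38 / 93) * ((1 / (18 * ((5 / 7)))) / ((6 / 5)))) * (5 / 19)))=-2204794803 / 90484625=-24.37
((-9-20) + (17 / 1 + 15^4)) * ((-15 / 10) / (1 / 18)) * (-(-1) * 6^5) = -10626300576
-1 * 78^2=-6084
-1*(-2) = 2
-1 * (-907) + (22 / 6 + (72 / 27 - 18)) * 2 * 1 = 2651 / 3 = 883.67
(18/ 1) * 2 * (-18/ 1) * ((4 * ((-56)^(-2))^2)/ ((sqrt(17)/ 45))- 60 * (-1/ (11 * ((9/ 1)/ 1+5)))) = -19440/ 77- 3645 * sqrt(17)/ 5224576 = -252.47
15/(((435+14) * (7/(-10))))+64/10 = 6.35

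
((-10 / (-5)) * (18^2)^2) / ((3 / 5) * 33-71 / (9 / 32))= -9447840 / 10469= -902.46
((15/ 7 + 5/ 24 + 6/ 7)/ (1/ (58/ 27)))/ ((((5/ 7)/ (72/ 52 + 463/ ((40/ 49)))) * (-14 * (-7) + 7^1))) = 660188683/ 12636000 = 52.25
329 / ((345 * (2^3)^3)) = 0.00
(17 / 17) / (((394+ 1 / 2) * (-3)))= -2 / 2367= -0.00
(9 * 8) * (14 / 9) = 112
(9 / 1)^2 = 81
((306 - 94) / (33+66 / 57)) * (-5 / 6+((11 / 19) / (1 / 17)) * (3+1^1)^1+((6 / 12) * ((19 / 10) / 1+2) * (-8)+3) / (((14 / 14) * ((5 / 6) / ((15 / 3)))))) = -2239462 / 9735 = -230.04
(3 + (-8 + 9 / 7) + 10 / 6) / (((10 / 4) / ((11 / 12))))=-473 / 630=-0.75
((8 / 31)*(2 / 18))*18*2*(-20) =-640 / 31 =-20.65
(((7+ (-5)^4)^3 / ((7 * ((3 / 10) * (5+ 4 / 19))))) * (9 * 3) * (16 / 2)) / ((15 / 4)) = 306962137088 / 231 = 1328840420.29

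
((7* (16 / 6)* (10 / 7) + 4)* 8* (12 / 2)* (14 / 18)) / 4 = 2576 / 9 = 286.22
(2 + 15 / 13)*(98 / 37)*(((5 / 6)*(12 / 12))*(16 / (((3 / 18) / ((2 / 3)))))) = 642880 / 1443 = 445.52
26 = 26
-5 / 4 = -1.25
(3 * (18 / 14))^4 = 531441 / 2401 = 221.34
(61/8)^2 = 3721/64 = 58.14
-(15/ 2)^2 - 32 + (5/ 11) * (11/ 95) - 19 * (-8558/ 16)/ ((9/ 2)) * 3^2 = 384504/ 19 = 20237.05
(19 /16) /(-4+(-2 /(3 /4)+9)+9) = 57 /544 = 0.10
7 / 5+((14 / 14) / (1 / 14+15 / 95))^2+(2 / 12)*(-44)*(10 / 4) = 116206 / 55815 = 2.08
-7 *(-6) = 42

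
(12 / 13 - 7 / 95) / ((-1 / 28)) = -29372 / 1235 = -23.78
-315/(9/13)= -455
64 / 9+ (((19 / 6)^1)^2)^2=139537 / 1296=107.67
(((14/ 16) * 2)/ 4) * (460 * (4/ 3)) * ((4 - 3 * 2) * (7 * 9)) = -33810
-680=-680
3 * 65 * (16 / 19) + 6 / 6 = 3139 / 19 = 165.21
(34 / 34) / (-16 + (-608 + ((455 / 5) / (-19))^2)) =-0.00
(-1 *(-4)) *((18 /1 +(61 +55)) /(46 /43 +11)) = 23048 /519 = 44.41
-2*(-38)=76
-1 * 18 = -18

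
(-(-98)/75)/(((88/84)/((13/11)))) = 4459/3025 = 1.47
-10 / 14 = -5 / 7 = -0.71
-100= -100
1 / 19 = 0.05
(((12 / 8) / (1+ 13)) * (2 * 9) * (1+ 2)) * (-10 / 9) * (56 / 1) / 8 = -45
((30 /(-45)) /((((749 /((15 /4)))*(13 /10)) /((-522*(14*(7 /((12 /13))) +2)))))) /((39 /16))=7528400 /126581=59.47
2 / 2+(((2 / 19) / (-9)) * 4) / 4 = 169 / 171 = 0.99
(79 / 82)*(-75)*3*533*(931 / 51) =-71710275 / 34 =-2109125.74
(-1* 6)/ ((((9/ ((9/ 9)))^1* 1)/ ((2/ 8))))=-1/ 6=-0.17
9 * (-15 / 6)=-45 / 2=-22.50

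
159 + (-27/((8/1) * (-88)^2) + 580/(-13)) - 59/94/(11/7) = 4314627727/37852672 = 113.98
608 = 608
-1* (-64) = 64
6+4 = 10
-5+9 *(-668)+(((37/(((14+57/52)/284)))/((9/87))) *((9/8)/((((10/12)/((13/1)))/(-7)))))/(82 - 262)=-27959136/19625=-1424.67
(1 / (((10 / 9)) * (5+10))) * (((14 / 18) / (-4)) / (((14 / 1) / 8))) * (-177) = 59 / 50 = 1.18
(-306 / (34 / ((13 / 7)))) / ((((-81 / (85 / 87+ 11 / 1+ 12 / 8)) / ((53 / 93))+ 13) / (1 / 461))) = -2077335 / 140587943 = -0.01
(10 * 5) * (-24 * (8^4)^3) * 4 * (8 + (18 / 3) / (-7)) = -16492674416640000 / 7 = -2356096345234285.71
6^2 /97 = 36 /97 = 0.37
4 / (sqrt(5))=4 * sqrt(5) / 5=1.79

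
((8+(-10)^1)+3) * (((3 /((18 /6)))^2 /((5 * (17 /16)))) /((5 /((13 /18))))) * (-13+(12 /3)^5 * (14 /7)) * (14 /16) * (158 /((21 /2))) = 1671956 /2295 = 728.52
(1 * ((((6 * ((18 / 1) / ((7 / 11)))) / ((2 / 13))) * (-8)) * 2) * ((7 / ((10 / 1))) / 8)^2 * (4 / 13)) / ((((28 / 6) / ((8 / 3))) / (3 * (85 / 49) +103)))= -3149388 / 1225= -2570.93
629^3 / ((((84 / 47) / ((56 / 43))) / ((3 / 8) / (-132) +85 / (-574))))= -178334017961101 / 6516048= -27368432.21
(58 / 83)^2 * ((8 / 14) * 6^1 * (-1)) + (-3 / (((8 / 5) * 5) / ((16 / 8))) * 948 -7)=-34704850 / 48223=-719.67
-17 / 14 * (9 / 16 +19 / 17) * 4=-8.16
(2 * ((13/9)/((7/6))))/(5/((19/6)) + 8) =38/147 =0.26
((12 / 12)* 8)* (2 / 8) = 2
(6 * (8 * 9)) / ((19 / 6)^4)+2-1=690193 / 130321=5.30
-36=-36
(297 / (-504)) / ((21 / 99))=-1089 / 392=-2.78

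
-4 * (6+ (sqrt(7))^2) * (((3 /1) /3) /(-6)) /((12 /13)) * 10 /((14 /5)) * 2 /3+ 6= 5359 /189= 28.35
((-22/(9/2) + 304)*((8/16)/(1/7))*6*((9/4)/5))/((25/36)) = 508788/125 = 4070.30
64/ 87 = 0.74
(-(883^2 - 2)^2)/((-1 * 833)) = 729786096.00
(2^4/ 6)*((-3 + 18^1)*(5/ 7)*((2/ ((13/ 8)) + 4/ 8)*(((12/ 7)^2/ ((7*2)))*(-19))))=-6156000/ 31213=-197.23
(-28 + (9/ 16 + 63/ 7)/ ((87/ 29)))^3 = -62570773/ 4096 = -15276.07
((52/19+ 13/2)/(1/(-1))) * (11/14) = -3861/532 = -7.26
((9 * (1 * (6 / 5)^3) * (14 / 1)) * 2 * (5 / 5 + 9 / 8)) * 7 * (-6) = -4858056 / 125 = -38864.45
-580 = -580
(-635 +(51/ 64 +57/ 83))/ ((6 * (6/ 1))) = -3365239/ 191232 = -17.60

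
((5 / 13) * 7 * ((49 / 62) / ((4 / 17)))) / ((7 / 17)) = 70805 / 3224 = 21.96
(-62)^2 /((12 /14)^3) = 329623 /54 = 6104.13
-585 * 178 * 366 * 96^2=-351236321280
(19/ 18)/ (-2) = -19/ 36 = -0.53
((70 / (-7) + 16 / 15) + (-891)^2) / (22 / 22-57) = -11908081 / 840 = -14176.29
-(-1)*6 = 6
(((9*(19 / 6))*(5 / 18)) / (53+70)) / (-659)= -95 / 972684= -0.00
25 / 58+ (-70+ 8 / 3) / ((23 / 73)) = -853543 / 4002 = -213.28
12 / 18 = 2 / 3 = 0.67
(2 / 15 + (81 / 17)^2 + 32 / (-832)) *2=2569483 / 56355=45.59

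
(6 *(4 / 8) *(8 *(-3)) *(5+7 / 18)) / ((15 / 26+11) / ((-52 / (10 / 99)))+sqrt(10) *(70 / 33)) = -105320172672 *sqrt(10) / 5757832885- 1116560016 / 5757832885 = -58.04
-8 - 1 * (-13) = 5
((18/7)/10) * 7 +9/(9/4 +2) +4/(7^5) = 5597071/1428595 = 3.92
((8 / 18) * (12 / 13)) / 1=16 / 39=0.41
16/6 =8/3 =2.67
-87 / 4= -21.75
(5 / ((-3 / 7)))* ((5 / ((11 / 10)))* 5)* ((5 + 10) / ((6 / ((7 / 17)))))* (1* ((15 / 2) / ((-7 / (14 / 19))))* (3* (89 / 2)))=204421875 / 7106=28767.50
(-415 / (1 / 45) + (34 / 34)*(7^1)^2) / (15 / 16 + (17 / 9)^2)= -4134.15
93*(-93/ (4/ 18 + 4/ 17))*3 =-3969891/ 70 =-56712.73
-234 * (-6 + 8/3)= 780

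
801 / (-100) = -801 / 100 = -8.01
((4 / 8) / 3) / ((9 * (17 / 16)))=8 / 459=0.02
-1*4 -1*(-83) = 79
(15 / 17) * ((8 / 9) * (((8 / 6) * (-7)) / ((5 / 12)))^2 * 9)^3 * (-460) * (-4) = 105006995308695.12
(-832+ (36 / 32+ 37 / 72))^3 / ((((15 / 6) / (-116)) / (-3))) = -79696681724.67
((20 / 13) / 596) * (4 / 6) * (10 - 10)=0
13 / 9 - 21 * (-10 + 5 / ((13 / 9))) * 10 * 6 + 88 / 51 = 16392605 / 1989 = 8241.63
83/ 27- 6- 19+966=25490/ 27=944.07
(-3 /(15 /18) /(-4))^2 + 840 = 84081 /100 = 840.81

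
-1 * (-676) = 676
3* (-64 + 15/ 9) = -187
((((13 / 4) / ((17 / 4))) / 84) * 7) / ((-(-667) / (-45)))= -0.00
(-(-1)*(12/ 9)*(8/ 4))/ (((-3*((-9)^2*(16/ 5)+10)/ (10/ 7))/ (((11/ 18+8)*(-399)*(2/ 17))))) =589000/ 308907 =1.91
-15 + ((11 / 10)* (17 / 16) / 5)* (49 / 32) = -14.64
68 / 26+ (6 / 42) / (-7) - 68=-41663 / 637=-65.41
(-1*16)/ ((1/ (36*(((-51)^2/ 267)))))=-499392/ 89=-5611.15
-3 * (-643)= 1929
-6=-6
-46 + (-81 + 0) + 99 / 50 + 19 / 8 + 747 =624.36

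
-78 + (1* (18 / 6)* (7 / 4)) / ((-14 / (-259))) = 153 / 8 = 19.12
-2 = -2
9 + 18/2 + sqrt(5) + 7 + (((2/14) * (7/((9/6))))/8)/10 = 27.24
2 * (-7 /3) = -14 /3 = -4.67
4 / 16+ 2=9 / 4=2.25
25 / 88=0.28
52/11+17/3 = 343/33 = 10.39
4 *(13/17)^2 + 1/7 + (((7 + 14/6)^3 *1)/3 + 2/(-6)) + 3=276.16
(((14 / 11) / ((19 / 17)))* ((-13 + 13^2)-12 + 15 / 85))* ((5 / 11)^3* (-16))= -3612000 / 14641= -246.70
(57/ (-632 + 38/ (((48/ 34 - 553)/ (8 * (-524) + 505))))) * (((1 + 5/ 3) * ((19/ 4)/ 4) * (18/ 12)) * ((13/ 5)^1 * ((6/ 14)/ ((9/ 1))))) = -44006261/ 496224680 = -0.09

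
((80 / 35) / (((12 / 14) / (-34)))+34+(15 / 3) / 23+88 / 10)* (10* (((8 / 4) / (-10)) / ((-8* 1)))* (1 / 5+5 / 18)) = -706877 / 124200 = -5.69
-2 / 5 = -0.40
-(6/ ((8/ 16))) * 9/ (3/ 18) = -648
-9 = -9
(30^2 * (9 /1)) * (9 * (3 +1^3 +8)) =874800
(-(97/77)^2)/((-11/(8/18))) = 37636/586971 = 0.06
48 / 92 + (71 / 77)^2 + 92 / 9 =14229583 / 1227303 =11.59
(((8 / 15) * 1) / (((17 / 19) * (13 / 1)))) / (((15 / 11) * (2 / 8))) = 6688 / 49725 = 0.13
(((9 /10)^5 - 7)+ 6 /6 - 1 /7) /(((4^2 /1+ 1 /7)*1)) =-3886657 /11300000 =-0.34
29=29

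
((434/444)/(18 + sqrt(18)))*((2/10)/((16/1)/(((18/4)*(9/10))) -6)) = -5859/1044140 + 1953*sqrt(2)/2088280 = -0.00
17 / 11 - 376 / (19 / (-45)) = 186443 / 209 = 892.07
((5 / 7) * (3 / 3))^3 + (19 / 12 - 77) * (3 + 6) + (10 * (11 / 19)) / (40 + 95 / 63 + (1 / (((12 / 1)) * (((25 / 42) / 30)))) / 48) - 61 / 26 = -48352003028649 / 71043980644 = -680.59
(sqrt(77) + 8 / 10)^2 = 8 * sqrt(77) / 5 + 1941 / 25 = 91.68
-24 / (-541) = 24 / 541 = 0.04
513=513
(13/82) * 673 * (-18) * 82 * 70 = -11023740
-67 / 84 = -0.80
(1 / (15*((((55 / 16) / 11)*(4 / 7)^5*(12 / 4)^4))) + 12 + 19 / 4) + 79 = 95.79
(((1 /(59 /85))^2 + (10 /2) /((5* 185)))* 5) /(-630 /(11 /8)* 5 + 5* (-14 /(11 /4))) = -7370583 /1640873780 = -0.00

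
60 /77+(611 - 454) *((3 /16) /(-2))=-34347 /2464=-13.94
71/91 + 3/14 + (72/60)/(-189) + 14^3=22481453/8190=2744.99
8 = 8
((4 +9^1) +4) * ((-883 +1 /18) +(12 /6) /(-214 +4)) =-9456437 /630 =-15010.22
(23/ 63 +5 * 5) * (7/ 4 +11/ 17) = 7661/ 126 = 60.80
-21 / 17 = -1.24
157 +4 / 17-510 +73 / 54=-322597 / 918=-351.41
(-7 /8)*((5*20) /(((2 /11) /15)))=-28875 /4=-7218.75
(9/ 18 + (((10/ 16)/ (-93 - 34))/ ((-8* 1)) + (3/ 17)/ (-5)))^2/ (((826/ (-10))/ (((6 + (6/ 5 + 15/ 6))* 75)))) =-30074859708051/ 15770493362176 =-1.91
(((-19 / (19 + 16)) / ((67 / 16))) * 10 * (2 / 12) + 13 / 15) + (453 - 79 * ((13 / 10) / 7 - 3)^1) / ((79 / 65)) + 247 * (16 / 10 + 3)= 1881265297 / 1111530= 1692.50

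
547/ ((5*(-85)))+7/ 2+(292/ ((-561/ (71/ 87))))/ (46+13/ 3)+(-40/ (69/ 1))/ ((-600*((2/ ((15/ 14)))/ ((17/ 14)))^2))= 478595716975487/ 217058993659200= 2.20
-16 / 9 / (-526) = 8 / 2367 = 0.00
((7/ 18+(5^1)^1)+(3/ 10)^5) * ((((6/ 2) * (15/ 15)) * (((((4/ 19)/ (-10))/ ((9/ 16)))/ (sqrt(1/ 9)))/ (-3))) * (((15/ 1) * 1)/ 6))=4852187/ 3206250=1.51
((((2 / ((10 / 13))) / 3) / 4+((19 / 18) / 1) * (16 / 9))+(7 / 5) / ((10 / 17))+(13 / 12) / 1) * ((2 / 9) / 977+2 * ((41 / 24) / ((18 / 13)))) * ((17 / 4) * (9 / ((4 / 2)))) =24904650769 / 94964400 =262.25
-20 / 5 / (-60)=1 / 15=0.07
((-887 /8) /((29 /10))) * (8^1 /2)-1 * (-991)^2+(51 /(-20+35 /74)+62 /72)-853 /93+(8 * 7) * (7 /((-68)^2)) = -45935639220101 /46765980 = -982244.77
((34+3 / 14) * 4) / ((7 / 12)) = 11496 / 49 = 234.61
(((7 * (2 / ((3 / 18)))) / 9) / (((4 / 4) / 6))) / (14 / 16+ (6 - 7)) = -448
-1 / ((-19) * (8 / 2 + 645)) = 1 / 12331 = 0.00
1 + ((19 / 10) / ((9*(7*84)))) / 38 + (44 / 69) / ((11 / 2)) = 2716583 / 2434320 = 1.12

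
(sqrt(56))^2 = 56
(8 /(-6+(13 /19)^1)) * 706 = -107312 /101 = -1062.50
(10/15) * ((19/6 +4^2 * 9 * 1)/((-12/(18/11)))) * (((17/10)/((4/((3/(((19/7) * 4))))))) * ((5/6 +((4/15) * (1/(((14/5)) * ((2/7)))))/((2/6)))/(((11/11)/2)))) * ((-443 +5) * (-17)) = -130400557/3040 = -42894.92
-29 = -29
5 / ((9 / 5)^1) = 25 / 9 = 2.78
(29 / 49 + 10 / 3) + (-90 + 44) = -6185 / 147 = -42.07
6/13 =0.46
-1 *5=-5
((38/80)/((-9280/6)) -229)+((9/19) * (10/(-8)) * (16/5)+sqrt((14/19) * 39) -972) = -4241889083/3526400+sqrt(10374)/19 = -1197.53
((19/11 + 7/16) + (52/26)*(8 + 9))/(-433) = -6365/76208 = -0.08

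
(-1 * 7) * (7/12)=-4.08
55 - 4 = 51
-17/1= -17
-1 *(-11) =11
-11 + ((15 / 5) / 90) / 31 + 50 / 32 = -70207 / 7440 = -9.44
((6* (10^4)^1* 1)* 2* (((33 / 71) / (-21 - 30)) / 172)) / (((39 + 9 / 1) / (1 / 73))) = -6875 / 3788773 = -0.00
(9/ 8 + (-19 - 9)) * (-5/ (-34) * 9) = -9675/ 272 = -35.57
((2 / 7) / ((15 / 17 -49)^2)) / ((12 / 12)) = 289 / 2341934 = 0.00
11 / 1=11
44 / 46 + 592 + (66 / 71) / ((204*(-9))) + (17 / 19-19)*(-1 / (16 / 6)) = 5694140807 / 9494262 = 599.75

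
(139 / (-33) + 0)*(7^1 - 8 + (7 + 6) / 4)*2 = -417 / 22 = -18.95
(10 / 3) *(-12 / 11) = -40 / 11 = -3.64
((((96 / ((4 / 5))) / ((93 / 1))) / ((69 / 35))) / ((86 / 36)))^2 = 70560000 / 939974281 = 0.08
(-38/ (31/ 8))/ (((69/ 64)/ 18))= -116736/ 713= -163.73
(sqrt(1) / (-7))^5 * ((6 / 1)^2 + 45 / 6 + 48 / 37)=-3315 / 1243718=-0.00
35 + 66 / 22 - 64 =-26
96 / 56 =12 / 7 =1.71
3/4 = 0.75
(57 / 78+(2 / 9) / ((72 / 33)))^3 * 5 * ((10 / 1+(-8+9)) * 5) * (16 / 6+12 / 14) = 2322094615225 / 4151380896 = 559.35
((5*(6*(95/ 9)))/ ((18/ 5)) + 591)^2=336062224/ 729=460990.71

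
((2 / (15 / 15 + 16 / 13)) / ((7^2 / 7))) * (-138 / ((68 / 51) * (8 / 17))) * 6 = -137241 / 812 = -169.02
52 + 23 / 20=1063 / 20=53.15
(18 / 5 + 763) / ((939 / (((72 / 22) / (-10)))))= -22998 / 86075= -0.27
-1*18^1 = -18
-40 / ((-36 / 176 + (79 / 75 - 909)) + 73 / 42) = 308000 / 6979381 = 0.04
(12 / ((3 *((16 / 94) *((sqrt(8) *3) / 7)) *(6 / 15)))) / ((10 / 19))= 6251 *sqrt(2) / 96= 92.09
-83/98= -0.85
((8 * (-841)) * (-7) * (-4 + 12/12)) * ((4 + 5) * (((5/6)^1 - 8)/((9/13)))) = 13163332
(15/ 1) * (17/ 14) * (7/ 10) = 51/ 4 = 12.75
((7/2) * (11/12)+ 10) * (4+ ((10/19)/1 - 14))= -125.13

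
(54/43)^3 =157464/79507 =1.98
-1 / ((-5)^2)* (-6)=6 / 25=0.24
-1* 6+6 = 0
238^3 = 13481272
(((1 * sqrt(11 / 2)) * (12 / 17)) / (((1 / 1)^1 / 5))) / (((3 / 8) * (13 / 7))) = 560 * sqrt(22) / 221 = 11.89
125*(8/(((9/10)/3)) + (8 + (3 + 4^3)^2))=1696375/3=565458.33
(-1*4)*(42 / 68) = -42 / 17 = -2.47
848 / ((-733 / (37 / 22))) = -15688 / 8063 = -1.95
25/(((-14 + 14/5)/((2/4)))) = -125/112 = -1.12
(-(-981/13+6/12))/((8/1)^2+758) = 1949/21372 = 0.09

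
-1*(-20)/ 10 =2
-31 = -31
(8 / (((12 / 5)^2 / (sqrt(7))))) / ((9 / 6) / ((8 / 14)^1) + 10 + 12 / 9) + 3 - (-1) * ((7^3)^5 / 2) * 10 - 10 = 20 * sqrt(7) / 201 + 23737807549708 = 23737807549708.26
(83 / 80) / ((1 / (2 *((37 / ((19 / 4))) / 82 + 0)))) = 3071 / 15580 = 0.20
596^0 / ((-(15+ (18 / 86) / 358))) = -15394 / 230919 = -0.07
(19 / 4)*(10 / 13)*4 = 190 / 13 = 14.62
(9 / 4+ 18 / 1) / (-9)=-9 / 4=-2.25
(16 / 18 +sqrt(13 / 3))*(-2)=-2*sqrt(39) / 3-16 / 9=-5.94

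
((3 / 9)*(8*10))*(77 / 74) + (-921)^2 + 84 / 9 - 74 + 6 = 31383773 / 37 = 848210.08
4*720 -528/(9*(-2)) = 8728/3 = 2909.33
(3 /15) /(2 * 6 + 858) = 1 /4350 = 0.00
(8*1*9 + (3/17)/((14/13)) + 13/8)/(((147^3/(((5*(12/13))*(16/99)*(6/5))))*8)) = 140494/54054891891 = 0.00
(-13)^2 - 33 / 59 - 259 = -5343 / 59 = -90.56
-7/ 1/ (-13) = 7/ 13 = 0.54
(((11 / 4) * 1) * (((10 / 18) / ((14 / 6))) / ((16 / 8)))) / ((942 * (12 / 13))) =715 / 1899072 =0.00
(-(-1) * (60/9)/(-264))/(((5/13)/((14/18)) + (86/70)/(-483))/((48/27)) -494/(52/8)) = 732550/2196654867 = 0.00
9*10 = 90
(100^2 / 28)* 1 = 2500 / 7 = 357.14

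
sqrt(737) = 27.15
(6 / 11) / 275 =6 / 3025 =0.00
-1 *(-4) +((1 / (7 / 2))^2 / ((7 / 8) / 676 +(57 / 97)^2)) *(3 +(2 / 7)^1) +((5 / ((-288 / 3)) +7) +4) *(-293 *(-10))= 9315590378000707 / 290366595120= 32082.17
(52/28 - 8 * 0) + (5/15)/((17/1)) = 670/357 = 1.88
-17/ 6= -2.83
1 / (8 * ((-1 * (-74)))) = 1 / 592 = 0.00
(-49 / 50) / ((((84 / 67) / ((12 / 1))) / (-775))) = 14539 / 2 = 7269.50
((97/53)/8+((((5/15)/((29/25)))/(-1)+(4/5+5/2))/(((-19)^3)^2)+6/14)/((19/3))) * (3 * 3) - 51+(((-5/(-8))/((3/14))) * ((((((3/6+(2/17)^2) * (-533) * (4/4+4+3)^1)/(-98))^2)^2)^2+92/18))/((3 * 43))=62412388783948795448735436591117334025615533214884206780767/44219709200033762601733607422234784091450148741080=1411415631.47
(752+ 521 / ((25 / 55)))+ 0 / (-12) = 9491 / 5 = 1898.20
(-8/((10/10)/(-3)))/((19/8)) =192/19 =10.11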